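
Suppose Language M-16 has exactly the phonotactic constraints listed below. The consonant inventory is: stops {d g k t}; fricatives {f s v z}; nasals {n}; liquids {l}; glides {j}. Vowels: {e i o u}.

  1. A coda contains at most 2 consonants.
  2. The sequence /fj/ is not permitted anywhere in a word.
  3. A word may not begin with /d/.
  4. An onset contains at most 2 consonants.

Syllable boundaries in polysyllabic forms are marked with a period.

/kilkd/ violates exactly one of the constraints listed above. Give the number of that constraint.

1

/kilkd/: syllable 1 coda /lkd/ has 3 consonants (> 2).
This is a violation of constraint 1: "A coda contains at most 2 consonants."
The remaining constraints (2, 3, 4) are satisfied.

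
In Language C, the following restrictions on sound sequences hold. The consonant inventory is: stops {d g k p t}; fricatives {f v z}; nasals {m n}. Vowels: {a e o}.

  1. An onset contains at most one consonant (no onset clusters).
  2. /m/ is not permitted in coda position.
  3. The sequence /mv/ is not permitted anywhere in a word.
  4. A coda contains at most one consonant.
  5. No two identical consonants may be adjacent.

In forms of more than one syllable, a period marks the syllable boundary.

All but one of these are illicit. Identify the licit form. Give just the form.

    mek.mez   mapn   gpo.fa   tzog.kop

mek.mez — σ1 onset /m/, coda /k/ ok; σ2 onset /m/, coda /z/ ok → licit
mapn — violates constraint 4: syllable 1 coda /pn/ has 2 consonants (> 1) → illicit
gpo.fa — violates constraint 1: syllable 1 onset /gp/ has 2 consonants (> 1) → illicit
tzog.kop — violates constraint 1: syllable 1 onset /tz/ has 2 consonants (> 1) → illicit

mek.mez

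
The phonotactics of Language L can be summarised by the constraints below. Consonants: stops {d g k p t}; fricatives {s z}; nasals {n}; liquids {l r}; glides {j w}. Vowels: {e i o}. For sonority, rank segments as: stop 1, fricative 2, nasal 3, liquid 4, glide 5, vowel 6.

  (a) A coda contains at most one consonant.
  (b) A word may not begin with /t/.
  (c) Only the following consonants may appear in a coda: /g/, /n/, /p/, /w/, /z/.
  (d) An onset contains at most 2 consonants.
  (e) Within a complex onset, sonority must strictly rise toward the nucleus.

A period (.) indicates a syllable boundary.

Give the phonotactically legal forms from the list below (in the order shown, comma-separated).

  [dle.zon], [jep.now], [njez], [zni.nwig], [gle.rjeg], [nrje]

[dle.zon] — σ1 onset /dl/ (1→4 rises), coda /∅/ ok; σ2 onset /z/, coda /n/ ok → phonotactically legal
[jep.now] — σ1 onset /j/, coda /p/ ok; σ2 onset /n/, coda /w/ ok → phonotactically legal
[njez] — σ1 onset /nj/ (3→5 rises), coda /z/ ok → phonotactically legal
[zni.nwig] — σ1 onset /zn/ (2→3 rises), coda /∅/ ok; σ2 onset /nw/ (3→5 rises), coda /g/ ok → phonotactically legal
[gle.rjeg] — σ1 onset /gl/ (1→4 rises), coda /∅/ ok; σ2 onset /rj/ (4→5 rises), coda /g/ ok → phonotactically legal
[nrje] — violates constraint (d): syllable 1 onset /nrj/ has 3 consonants (> 2) → phonotactically illegal

[dle.zon], [jep.now], [njez], [zni.nwig], [gle.rjeg]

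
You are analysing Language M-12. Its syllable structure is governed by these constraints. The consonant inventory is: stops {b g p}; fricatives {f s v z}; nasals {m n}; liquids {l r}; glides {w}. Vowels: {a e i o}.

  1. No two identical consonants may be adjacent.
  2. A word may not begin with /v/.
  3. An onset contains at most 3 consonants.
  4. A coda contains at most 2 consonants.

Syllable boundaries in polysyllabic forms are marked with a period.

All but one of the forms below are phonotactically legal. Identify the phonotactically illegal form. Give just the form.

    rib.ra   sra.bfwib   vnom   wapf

vnom

rib.ra — σ1 onset /r/, coda /b/ ok; σ2 onset /r/, coda /∅/ ok → phonotactically legal
sra.bfwib — σ1 onset /sr/ (2C), coda /∅/ ok; σ2 onset /bfw/ (3C), coda /b/ ok → phonotactically legal
vnom — violates constraint 2: word begins with /v/ → phonotactically illegal
wapf — σ1 onset /w/, coda /pf/ (2C) ok → phonotactically legal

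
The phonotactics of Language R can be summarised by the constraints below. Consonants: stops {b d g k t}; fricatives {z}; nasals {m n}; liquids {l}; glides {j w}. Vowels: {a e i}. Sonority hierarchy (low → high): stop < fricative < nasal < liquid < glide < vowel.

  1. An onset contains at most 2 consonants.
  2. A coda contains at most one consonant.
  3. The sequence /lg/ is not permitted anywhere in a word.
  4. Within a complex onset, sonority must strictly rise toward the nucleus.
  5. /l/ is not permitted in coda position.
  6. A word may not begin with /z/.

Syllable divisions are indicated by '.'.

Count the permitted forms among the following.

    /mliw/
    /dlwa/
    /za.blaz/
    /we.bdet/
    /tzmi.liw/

/mliw/ — σ1 onset /ml/ (3→4 rises), coda /w/ ok → permitted
/dlwa/ — violates constraint 1: syllable 1 onset /dlw/ has 3 consonants (> 2) → not permitted
/za.blaz/ — violates constraint 6: word begins with /z/ → not permitted
/we.bdet/ — violates constraint 4: syllable 2 onset /bd/: /b/ (stop, 1) → /d/ (stop, 1) does not rise → not permitted
/tzmi.liw/ — violates constraint 1: syllable 1 onset /tzm/ has 3 consonants (> 2) → not permitted
Permitted: /mliw/ → 1.

1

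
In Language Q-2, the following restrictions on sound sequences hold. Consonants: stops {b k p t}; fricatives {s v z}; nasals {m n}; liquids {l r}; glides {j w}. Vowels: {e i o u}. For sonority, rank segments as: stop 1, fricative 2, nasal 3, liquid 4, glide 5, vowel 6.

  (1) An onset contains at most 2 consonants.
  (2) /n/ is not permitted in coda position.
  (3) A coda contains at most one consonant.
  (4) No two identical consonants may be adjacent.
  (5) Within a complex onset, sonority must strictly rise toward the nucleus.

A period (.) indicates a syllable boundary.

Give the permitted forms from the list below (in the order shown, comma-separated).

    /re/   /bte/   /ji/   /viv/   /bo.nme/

/re/ — σ1 onset /r/, coda /∅/ ok → permitted
/bte/ — violates constraint 5: syllable 1 onset /bt/: /b/ (stop, 1) → /t/ (stop, 1) does not rise → not permitted
/ji/ — σ1 onset /j/, coda /∅/ ok → permitted
/viv/ — σ1 onset /v/, coda /v/ ok → permitted
/bo.nme/ — violates constraint 5: syllable 2 onset /nm/: /n/ (nasal, 3) → /m/ (nasal, 3) does not rise → not permitted

/re/, /ji/, /viv/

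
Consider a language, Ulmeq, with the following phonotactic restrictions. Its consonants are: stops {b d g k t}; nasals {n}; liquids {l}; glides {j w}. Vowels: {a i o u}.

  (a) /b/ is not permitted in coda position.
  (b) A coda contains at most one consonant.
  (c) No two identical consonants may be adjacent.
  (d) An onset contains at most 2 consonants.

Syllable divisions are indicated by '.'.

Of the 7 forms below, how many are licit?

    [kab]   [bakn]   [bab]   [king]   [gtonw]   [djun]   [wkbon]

1

[kab] — violates constraint (a): syllable 1 coda contains /b/ → illicit
[bakn] — violates constraint (b): syllable 1 coda /kn/ has 2 consonants (> 1) → illicit
[bab] — violates constraint (a): syllable 1 coda contains /b/ → illicit
[king] — violates constraint (b): syllable 1 coda /ng/ has 2 consonants (> 1) → illicit
[gtonw] — violates constraint (b): syllable 1 coda /nw/ has 2 consonants (> 1) → illicit
[djun] — σ1 onset /dj/ (2C), coda /n/ ok → licit
[wkbon] — violates constraint (d): syllable 1 onset /wkb/ has 3 consonants (> 2) → illicit
Licit: [djun] → 1.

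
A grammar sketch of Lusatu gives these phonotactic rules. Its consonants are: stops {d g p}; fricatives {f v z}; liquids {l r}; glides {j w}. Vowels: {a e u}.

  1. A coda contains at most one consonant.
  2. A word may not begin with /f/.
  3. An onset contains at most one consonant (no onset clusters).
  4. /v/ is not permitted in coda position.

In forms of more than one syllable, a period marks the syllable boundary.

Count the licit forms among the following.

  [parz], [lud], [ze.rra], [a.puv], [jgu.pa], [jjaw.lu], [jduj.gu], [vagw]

[parz] — violates constraint 1: syllable 1 coda /rz/ has 2 consonants (> 1) → illicit
[lud] — σ1 onset /l/, coda /d/ ok → licit
[ze.rra] — violates constraint 3: syllable 2 onset /rr/ has 2 consonants (> 1) → illicit
[a.puv] — violates constraint 4: syllable 2 coda contains /v/ → illicit
[jgu.pa] — violates constraint 3: syllable 1 onset /jg/ has 2 consonants (> 1) → illicit
[jjaw.lu] — violates constraint 3: syllable 1 onset /jj/ has 2 consonants (> 1) → illicit
[jduj.gu] — violates constraint 3: syllable 1 onset /jd/ has 2 consonants (> 1) → illicit
[vagw] — violates constraint 1: syllable 1 coda /gw/ has 2 consonants (> 1) → illicit
Licit: [lud] → 1.

1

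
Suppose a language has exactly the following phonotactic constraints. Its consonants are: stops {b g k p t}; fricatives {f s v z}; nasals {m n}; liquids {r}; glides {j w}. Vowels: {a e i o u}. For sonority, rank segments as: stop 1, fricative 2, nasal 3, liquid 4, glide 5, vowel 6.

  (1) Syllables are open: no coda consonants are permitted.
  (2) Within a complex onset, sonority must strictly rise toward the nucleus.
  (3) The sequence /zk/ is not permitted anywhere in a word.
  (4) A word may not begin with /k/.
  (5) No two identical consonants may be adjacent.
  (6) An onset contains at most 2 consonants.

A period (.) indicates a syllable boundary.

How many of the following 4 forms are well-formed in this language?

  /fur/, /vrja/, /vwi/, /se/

2

/fur/ — violates constraint 1: syllable 1 coda /r/ has 1 consonant (> 0) → ill-formed
/vrja/ — violates constraint 6: syllable 1 onset /vrj/ has 3 consonants (> 2) → ill-formed
/vwi/ — σ1 onset /vw/ (2→5 rises), coda /∅/ ok → well-formed
/se/ — σ1 onset /s/, coda /∅/ ok → well-formed
Well-formed: /vwi/, /se/ → 2.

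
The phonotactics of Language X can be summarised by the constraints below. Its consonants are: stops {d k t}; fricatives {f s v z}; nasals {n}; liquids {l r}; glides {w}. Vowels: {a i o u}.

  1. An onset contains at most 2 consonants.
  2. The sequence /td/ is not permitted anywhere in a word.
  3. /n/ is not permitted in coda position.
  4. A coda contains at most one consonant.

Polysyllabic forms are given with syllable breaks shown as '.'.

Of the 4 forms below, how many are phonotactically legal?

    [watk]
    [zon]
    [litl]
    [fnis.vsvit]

[watk] — violates constraint 4: syllable 1 coda /tk/ has 2 consonants (> 1) → phonotactically illegal
[zon] — violates constraint 3: syllable 1 coda contains /n/ → phonotactically illegal
[litl] — violates constraint 4: syllable 1 coda /tl/ has 2 consonants (> 1) → phonotactically illegal
[fnis.vsvit] — violates constraint 1: syllable 2 onset /vsv/ has 3 consonants (> 2) → phonotactically illegal
No form is phonotactically legal → 0.

0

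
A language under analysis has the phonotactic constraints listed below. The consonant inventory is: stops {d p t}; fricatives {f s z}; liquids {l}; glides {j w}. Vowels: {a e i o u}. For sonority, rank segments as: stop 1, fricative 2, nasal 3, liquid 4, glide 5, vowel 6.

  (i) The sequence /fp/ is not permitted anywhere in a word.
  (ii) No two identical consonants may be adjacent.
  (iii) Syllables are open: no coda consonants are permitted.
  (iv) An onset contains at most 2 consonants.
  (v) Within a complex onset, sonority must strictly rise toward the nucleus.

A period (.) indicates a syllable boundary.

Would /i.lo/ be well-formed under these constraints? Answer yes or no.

yes

/i.lo/ — σ1 onset /∅/, coda /∅/ ok; σ2 onset /l/, coda /∅/ ok → well-formed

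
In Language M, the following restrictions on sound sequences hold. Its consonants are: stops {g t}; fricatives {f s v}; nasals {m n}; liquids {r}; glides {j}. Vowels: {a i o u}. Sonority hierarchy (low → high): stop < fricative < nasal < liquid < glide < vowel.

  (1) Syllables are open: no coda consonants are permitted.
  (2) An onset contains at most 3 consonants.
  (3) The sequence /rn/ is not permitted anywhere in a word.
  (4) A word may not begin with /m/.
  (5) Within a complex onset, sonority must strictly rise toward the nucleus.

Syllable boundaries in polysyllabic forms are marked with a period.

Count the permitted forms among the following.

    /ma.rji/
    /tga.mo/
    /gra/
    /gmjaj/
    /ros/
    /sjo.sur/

1

/ma.rji/ — violates constraint 4: word begins with /m/ → not permitted
/tga.mo/ — violates constraint 5: syllable 1 onset /tg/: /t/ (stop, 1) → /g/ (stop, 1) does not rise → not permitted
/gra/ — σ1 onset /gr/ (1→4 rises), coda /∅/ ok → permitted
/gmjaj/ — violates constraint 1: syllable 1 coda /j/ has 1 consonant (> 0) → not permitted
/ros/ — violates constraint 1: syllable 1 coda /s/ has 1 consonant (> 0) → not permitted
/sjo.sur/ — violates constraint 1: syllable 2 coda /r/ has 1 consonant (> 0) → not permitted
Permitted: /gra/ → 1.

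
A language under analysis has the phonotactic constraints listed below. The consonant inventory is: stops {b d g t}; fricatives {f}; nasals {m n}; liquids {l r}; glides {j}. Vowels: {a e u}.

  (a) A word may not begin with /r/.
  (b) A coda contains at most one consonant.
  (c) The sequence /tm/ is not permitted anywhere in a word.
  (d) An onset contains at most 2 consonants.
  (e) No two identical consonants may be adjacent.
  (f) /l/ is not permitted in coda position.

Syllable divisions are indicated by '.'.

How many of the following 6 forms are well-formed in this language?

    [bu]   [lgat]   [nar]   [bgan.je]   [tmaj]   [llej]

[bu] — σ1 onset /b/, coda /∅/ ok → well-formed
[lgat] — σ1 onset /lg/ (2C), coda /t/ ok → well-formed
[nar] — σ1 onset /n/, coda /r/ ok → well-formed
[bgan.je] — σ1 onset /bg/ (2C), coda /n/ ok; σ2 onset /j/, coda /∅/ ok → well-formed
[tmaj] — violates constraint (c): contains banned sequence /tm/ → ill-formed
[llej] — violates constraint (e): adjacent identical consonants /ll/ → ill-formed
Well-formed: [bu], [lgat], [nar], [bgan.je] → 4.

4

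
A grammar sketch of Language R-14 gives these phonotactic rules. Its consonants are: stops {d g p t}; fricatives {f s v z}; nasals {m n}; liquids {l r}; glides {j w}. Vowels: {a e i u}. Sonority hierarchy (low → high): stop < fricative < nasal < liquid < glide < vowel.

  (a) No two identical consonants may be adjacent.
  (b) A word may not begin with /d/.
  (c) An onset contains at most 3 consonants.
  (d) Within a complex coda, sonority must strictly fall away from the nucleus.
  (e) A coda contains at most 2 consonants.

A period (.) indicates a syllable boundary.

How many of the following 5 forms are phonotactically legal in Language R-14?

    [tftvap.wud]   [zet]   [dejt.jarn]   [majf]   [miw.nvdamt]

[tftvap.wud] — violates constraint (c): syllable 1 onset /tftv/ has 4 consonants (> 3) → phonotactically illegal
[zet] — σ1 onset /z/, coda /t/ ok → phonotactically legal
[dejt.jarn] — violates constraint (b): word begins with /d/ → phonotactically illegal
[majf] — σ1 onset /m/, coda /jf/ (5→2 falls) ok → phonotactically legal
[miw.nvdamt] — σ1 onset /m/, coda /w/ ok; σ2 onset /nvd/ (3C), coda /mt/ (3→1 falls) ok → phonotactically legal
Phonotactically legal: [zet], [majf], [miw.nvdamt] → 3.

3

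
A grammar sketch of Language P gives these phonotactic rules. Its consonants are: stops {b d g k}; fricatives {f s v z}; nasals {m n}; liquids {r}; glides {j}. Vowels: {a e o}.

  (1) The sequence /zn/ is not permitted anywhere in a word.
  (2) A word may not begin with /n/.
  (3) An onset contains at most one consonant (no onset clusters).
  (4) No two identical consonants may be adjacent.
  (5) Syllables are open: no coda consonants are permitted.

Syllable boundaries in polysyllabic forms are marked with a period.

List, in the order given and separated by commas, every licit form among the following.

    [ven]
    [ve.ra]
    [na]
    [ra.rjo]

[ve.ra]

[ven] — violates constraint 5: syllable 1 coda /n/ has 1 consonant (> 0) → illicit
[ve.ra] — σ1 onset /v/, coda /∅/ ok; σ2 onset /r/, coda /∅/ ok → licit
[na] — violates constraint 2: word begins with /n/ → illicit
[ra.rjo] — violates constraint 3: syllable 2 onset /rj/ has 2 consonants (> 1) → illicit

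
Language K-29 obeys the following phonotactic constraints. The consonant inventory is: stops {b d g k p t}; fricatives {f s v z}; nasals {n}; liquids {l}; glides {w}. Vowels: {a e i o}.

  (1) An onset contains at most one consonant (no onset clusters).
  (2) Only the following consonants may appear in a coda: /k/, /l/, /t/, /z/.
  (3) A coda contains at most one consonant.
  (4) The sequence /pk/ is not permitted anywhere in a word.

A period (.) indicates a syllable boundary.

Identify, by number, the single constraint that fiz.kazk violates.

fiz.kazk: syllable 2 coda /zk/ has 2 consonants (> 1).
This is a violation of constraint 3: "A coda contains at most one consonant."
The remaining constraints (1, 2, 4) are satisfied.

3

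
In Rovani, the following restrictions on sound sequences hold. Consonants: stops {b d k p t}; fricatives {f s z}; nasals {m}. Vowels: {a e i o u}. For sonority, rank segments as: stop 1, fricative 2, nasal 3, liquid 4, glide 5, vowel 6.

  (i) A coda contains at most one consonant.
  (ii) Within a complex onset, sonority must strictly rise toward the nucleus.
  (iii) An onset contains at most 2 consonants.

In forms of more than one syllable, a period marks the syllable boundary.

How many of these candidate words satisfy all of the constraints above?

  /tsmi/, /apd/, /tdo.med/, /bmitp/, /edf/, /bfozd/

/tsmi/ — violates constraint (iii): syllable 1 onset /tsm/ has 3 consonants (> 2) → illicit
/apd/ — violates constraint (i): syllable 1 coda /pd/ has 2 consonants (> 1) → illicit
/tdo.med/ — violates constraint (ii): syllable 1 onset /td/: /t/ (stop, 1) → /d/ (stop, 1) does not rise → illicit
/bmitp/ — violates constraint (i): syllable 1 coda /tp/ has 2 consonants (> 1) → illicit
/edf/ — violates constraint (i): syllable 1 coda /df/ has 2 consonants (> 1) → illicit
/bfozd/ — violates constraint (i): syllable 1 coda /zd/ has 2 consonants (> 1) → illicit
No form is licit → 0.

0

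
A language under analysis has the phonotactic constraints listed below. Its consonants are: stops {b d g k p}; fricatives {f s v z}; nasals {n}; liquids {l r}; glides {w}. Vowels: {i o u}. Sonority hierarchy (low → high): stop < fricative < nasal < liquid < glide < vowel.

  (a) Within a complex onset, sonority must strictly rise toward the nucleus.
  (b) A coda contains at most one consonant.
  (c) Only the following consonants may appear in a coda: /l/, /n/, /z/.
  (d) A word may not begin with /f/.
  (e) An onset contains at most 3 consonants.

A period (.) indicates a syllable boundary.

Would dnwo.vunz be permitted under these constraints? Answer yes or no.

dnwo.vunz — violates constraint (b): syllable 2 coda /nz/ has 2 consonants (> 1) → not permitted

no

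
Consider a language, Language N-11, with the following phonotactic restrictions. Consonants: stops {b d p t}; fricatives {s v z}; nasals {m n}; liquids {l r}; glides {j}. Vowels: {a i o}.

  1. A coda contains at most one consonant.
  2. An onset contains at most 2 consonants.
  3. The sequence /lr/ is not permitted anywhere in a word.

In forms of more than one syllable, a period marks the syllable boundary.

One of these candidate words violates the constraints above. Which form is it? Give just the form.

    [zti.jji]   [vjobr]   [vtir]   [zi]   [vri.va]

[zti.jji] — σ1 onset /zt/ (2C), coda /∅/ ok; σ2 onset /jj/ (2C), coda /∅/ ok → phonotactically legal
[vjobr] — violates constraint 1: syllable 1 coda /br/ has 2 consonants (> 1) → phonotactically illegal
[vtir] — σ1 onset /vt/ (2C), coda /r/ ok → phonotactically legal
[zi] — σ1 onset /z/, coda /∅/ ok → phonotactically legal
[vri.va] — σ1 onset /vr/ (2C), coda /∅/ ok; σ2 onset /v/, coda /∅/ ok → phonotactically legal

[vjobr]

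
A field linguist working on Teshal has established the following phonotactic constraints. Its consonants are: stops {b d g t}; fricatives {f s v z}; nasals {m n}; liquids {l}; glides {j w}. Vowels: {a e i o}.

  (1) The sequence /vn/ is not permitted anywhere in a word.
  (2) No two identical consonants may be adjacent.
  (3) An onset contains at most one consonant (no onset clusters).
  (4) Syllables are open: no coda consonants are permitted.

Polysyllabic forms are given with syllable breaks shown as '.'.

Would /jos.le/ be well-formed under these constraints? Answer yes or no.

/jos.le/ — violates constraint 4: syllable 1 coda /s/ has 1 consonant (> 0) → ill-formed

no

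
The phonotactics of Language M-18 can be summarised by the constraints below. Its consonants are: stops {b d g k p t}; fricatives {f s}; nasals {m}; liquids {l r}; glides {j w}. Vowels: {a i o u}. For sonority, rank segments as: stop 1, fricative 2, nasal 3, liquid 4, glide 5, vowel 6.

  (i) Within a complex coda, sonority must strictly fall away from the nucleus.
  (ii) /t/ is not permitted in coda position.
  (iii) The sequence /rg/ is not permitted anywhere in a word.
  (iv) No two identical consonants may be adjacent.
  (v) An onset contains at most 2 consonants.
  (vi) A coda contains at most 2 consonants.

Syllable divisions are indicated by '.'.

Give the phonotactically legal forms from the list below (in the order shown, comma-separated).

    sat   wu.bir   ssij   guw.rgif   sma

sat — violates constraint (ii): syllable 1 coda contains /t/ → phonotactically illegal
wu.bir — σ1 onset /w/, coda /∅/ ok; σ2 onset /b/, coda /r/ ok → phonotactically legal
ssij — violates constraint (iv): adjacent identical consonants /ss/ → phonotactically illegal
guw.rgif — violates constraint (iii): contains banned sequence /rg/ → phonotactically illegal
sma — σ1 onset /sm/ (2C), coda /∅/ ok → phonotactically legal

wu.bir, sma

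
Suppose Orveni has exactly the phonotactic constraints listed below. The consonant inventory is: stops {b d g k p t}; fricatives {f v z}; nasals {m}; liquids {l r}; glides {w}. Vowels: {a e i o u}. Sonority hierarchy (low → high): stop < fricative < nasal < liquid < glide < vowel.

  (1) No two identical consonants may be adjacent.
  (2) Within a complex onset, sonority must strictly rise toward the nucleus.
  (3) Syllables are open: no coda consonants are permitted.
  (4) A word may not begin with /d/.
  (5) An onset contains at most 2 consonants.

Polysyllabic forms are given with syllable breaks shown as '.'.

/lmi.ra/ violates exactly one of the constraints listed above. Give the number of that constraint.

/lmi.ra/: syllable 1 onset /lm/: /l/ (liquid, 4) → /m/ (nasal, 3) does not rise.
This is a violation of constraint 2: "Within a complex onset, sonority must strictly rise toward the nucleus."
The remaining constraints (1, 3, 4, 5) are satisfied.

2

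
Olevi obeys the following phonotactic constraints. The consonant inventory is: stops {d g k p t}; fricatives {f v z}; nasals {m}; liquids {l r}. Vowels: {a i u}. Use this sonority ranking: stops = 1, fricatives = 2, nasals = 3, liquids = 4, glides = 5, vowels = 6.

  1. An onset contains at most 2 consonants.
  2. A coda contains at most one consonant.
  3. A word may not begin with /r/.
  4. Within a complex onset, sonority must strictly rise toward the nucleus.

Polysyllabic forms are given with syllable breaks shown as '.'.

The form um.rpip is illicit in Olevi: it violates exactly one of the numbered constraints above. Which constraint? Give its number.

um.rpip: syllable 2 onset /rp/: /r/ (liquid, 4) → /p/ (stop, 1) does not rise.
This is a violation of constraint 4: "Within a complex onset, sonority must strictly rise toward the nucleus."
The remaining constraints (1, 2, 3) are satisfied.

4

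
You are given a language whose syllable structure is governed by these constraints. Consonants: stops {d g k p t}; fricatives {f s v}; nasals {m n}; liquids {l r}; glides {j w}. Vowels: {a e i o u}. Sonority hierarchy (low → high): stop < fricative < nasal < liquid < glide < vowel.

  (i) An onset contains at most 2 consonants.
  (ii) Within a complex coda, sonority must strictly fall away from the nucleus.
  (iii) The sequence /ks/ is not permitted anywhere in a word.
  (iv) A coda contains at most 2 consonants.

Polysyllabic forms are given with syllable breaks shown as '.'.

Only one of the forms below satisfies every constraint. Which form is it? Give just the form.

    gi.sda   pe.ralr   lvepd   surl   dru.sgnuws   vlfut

gi.sda — σ1 onset /g/, coda /∅/ ok; σ2 onset /sd/ (2C), coda /∅/ ok → licit
pe.ralr — violates constraint (ii): syllable 2 coda /lr/: /l/ (liquid, 4) → /r/ (liquid, 4) does not fall → illicit
lvepd — violates constraint (ii): syllable 1 coda /pd/: /p/ (stop, 1) → /d/ (stop, 1) does not fall → illicit
surl — violates constraint (ii): syllable 1 coda /rl/: /r/ (liquid, 4) → /l/ (liquid, 4) does not fall → illicit
dru.sgnuws — violates constraint (i): syllable 2 onset /sgn/ has 3 consonants (> 2) → illicit
vlfut — violates constraint (i): syllable 1 onset /vlf/ has 3 consonants (> 2) → illicit

gi.sda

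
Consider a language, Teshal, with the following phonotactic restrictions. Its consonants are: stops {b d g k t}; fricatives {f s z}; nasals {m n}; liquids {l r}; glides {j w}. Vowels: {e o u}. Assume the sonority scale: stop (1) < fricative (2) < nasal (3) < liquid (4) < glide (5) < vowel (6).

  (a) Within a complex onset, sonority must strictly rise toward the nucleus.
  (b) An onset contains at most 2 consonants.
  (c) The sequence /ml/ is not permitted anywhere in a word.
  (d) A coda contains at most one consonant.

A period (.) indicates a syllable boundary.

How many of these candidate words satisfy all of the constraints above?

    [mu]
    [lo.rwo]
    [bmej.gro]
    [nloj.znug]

4

[mu] — σ1 onset /m/, coda /∅/ ok → phonotactically legal
[lo.rwo] — σ1 onset /l/, coda /∅/ ok; σ2 onset /rw/ (4→5 rises), coda /∅/ ok → phonotactically legal
[bmej.gro] — σ1 onset /bm/ (1→3 rises), coda /j/ ok; σ2 onset /gr/ (1→4 rises), coda /∅/ ok → phonotactically legal
[nloj.znug] — σ1 onset /nl/ (3→4 rises), coda /j/ ok; σ2 onset /zn/ (2→3 rises), coda /g/ ok → phonotactically legal
Phonotactically legal: [mu], [lo.rwo], [bmej.gro], [nloj.znug] → 4.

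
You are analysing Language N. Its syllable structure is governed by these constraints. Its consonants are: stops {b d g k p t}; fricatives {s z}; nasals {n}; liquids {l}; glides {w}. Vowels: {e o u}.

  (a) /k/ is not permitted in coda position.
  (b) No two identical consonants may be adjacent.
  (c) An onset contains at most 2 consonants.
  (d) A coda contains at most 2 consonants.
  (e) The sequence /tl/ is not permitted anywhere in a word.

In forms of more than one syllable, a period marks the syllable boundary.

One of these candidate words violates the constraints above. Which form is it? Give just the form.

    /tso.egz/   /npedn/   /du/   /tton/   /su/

/tso.egz/ — σ1 onset /ts/ (2C), coda /∅/ ok; σ2 onset /∅/, coda /gz/ (2C) ok → licit
/npedn/ — σ1 onset /np/ (2C), coda /dn/ (2C) ok → licit
/du/ — σ1 onset /d/, coda /∅/ ok → licit
/tton/ — violates constraint (b): adjacent identical consonants /tt/ → illicit
/su/ — σ1 onset /s/, coda /∅/ ok → licit

/tton/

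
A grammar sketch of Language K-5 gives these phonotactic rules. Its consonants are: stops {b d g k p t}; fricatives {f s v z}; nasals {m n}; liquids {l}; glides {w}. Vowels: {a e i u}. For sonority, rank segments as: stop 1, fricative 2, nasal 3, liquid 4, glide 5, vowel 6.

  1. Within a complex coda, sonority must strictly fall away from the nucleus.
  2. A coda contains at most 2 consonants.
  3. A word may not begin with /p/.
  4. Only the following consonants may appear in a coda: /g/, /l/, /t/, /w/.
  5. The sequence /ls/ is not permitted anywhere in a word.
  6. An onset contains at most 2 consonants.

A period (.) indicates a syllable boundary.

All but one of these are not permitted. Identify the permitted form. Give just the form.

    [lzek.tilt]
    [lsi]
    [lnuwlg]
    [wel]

[wel]

[lzek.tilt] — violates constraint 4: syllable 1 coda contains /k/, which is not a licensed coda consonant → not permitted
[lsi] — violates constraint 5: contains banned sequence /ls/ → not permitted
[lnuwlg] — violates constraint 2: syllable 1 coda /wlg/ has 3 consonants (> 2) → not permitted
[wel] — σ1 onset /w/, coda /l/ ok → permitted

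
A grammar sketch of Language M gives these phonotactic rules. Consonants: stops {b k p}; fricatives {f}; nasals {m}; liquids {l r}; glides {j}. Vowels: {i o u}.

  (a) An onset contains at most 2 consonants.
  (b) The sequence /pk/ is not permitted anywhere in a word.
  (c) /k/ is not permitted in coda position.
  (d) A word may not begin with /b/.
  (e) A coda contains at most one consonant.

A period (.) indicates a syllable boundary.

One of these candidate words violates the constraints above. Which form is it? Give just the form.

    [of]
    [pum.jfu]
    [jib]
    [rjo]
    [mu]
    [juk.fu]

[of] — σ1 onset /∅/, coda /f/ ok → licit
[pum.jfu] — σ1 onset /p/, coda /m/ ok; σ2 onset /jf/ (2C), coda /∅/ ok → licit
[jib] — σ1 onset /j/, coda /b/ ok → licit
[rjo] — σ1 onset /rj/ (2C), coda /∅/ ok → licit
[mu] — σ1 onset /m/, coda /∅/ ok → licit
[juk.fu] — violates constraint (c): syllable 1 coda contains /k/ → illicit

[juk.fu]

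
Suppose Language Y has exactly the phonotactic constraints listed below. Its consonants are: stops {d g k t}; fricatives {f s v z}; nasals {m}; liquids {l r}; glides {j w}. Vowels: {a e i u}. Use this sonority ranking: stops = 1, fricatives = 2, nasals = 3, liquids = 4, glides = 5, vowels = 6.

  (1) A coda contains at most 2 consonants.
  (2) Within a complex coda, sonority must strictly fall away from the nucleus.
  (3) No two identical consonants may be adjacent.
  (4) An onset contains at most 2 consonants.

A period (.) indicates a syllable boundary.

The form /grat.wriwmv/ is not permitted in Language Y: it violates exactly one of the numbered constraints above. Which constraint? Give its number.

/grat.wriwmv/: syllable 2 coda /wmv/ has 3 consonants (> 2).
This is a violation of constraint 1: "A coda contains at most 2 consonants."
The remaining constraints (2, 3, 4) are satisfied.

1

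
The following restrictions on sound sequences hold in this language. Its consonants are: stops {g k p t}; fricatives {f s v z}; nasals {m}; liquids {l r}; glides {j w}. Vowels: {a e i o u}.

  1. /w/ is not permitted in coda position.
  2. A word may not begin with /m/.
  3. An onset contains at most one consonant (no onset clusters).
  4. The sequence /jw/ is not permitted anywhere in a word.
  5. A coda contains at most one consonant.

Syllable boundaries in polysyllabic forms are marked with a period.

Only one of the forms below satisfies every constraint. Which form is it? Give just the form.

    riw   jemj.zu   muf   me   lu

lu

riw — violates constraint 1: syllable 1 coda contains /w/ → phonotactically illegal
jemj.zu — violates constraint 5: syllable 1 coda /mj/ has 2 consonants (> 1) → phonotactically illegal
muf — violates constraint 2: word begins with /m/ → phonotactically illegal
me — violates constraint 2: word begins with /m/ → phonotactically illegal
lu — σ1 onset /l/, coda /∅/ ok → phonotactically legal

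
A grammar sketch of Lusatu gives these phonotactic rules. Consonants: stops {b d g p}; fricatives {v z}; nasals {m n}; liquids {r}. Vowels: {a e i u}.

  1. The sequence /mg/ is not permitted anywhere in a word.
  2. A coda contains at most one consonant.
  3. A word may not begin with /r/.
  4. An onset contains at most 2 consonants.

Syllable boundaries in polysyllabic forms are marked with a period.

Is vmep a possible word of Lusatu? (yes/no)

yes

vmep — σ1 onset /vm/ (2C), coda /p/ ok → phonotactically legal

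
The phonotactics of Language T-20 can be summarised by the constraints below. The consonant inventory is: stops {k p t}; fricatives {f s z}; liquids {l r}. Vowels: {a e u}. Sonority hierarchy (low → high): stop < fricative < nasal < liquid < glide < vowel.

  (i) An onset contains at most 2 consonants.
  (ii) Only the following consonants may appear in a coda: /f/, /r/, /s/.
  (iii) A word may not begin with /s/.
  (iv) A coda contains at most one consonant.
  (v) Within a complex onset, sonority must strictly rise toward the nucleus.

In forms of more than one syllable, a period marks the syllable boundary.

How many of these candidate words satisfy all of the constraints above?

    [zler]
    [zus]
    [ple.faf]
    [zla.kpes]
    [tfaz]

3

[zler] — σ1 onset /zl/ (2→4 rises), coda /r/ ok → phonotactically legal
[zus] — σ1 onset /z/, coda /s/ ok → phonotactically legal
[ple.faf] — σ1 onset /pl/ (1→4 rises), coda /∅/ ok; σ2 onset /f/, coda /f/ ok → phonotactically legal
[zla.kpes] — violates constraint (v): syllable 2 onset /kp/: /k/ (stop, 1) → /p/ (stop, 1) does not rise → phonotactically illegal
[tfaz] — violates constraint (ii): syllable 1 coda contains /z/, which is not a licensed coda consonant → phonotactically illegal
Phonotactically legal: [zler], [zus], [ple.faf] → 3.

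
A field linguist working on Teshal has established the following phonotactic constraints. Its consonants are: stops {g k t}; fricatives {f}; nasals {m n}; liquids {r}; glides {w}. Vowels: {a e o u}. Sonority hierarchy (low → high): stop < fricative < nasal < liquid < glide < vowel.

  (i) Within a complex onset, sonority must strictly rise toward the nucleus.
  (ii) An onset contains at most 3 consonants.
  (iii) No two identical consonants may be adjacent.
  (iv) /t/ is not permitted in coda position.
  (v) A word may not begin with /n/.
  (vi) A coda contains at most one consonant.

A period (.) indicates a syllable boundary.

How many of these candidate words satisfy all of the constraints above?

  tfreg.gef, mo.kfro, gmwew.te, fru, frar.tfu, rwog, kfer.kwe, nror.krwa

tfreg.gef — violates constraint (iii): adjacent identical consonants /gg/ → ill-formed
mo.kfro — σ1 onset /m/, coda /∅/ ok; σ2 onset /kfr/ (1→2→4 rises), coda /∅/ ok → well-formed
gmwew.te — σ1 onset /gmw/ (1→3→5 rises), coda /w/ ok; σ2 onset /t/, coda /∅/ ok → well-formed
fru — σ1 onset /fr/ (2→4 rises), coda /∅/ ok → well-formed
frar.tfu — σ1 onset /fr/ (2→4 rises), coda /r/ ok; σ2 onset /tf/ (1→2 rises), coda /∅/ ok → well-formed
rwog — σ1 onset /rw/ (4→5 rises), coda /g/ ok → well-formed
kfer.kwe — σ1 onset /kf/ (1→2 rises), coda /r/ ok; σ2 onset /kw/ (1→5 rises), coda /∅/ ok → well-formed
nror.krwa — violates constraint (v): word begins with /n/ → ill-formed
Well-formed: mo.kfro, gmwew.te, fru, frar.tfu, rwog, kfer.kwe → 6.

6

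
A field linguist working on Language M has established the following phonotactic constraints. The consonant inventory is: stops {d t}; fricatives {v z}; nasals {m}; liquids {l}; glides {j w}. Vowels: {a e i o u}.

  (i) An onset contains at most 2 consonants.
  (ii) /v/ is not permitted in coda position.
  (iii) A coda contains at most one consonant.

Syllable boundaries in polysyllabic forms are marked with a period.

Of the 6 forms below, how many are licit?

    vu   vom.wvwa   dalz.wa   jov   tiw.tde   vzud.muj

3

vu — σ1 onset /v/, coda /∅/ ok → licit
vom.wvwa — violates constraint (i): syllable 2 onset /wvw/ has 3 consonants (> 2) → illicit
dalz.wa — violates constraint (iii): syllable 1 coda /lz/ has 2 consonants (> 1) → illicit
jov — violates constraint (ii): syllable 1 coda contains /v/ → illicit
tiw.tde — σ1 onset /t/, coda /w/ ok; σ2 onset /td/ (2C), coda /∅/ ok → licit
vzud.muj — σ1 onset /vz/ (2C), coda /d/ ok; σ2 onset /m/, coda /j/ ok → licit
Licit: vu, tiw.tde, vzud.muj → 3.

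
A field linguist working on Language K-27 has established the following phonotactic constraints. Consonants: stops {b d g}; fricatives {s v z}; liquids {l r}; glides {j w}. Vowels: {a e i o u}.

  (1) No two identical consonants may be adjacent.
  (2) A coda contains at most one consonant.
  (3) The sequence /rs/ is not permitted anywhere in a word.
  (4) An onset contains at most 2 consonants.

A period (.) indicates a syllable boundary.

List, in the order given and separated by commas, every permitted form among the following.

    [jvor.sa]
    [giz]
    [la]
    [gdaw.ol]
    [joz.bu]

[giz], [la], [gdaw.ol], [joz.bu]

[jvor.sa] — violates constraint 3: contains banned sequence /rs/ → not permitted
[giz] — σ1 onset /g/, coda /z/ ok → permitted
[la] — σ1 onset /l/, coda /∅/ ok → permitted
[gdaw.ol] — σ1 onset /gd/ (2C), coda /w/ ok; σ2 onset /∅/, coda /l/ ok → permitted
[joz.bu] — σ1 onset /j/, coda /z/ ok; σ2 onset /b/, coda /∅/ ok → permitted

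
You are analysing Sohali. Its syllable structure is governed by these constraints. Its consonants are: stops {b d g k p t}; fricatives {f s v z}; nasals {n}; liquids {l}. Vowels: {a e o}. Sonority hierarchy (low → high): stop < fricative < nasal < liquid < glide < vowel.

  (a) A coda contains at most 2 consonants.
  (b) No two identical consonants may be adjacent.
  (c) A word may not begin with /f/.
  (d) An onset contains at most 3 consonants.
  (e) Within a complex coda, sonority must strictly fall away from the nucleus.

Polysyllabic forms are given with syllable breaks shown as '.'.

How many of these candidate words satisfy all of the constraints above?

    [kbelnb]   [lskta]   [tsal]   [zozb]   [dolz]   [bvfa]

[kbelnb] — violates constraint (a): syllable 1 coda /lnb/ has 3 consonants (> 2) → ill-formed
[lskta] — violates constraint (d): syllable 1 onset /lskt/ has 4 consonants (> 3) → ill-formed
[tsal] — σ1 onset /ts/ (2C), coda /l/ ok → well-formed
[zozb] — σ1 onset /z/, coda /zb/ (2→1 falls) ok → well-formed
[dolz] — σ1 onset /d/, coda /lz/ (4→2 falls) ok → well-formed
[bvfa] — σ1 onset /bvf/ (3C), coda /∅/ ok → well-formed
Well-formed: [tsal], [zozb], [dolz], [bvfa] → 4.

4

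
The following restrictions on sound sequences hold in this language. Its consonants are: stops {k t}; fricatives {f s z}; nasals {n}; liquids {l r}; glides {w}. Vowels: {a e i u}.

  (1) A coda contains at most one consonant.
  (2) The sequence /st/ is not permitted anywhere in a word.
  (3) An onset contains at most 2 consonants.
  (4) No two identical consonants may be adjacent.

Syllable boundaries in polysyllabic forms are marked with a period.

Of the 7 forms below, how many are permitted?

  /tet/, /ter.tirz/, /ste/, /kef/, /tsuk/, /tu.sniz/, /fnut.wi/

/tet/ — σ1 onset /t/, coda /t/ ok → permitted
/ter.tirz/ — violates constraint 1: syllable 2 coda /rz/ has 2 consonants (> 1) → not permitted
/ste/ — violates constraint 2: contains banned sequence /st/ → not permitted
/kef/ — σ1 onset /k/, coda /f/ ok → permitted
/tsuk/ — σ1 onset /ts/ (2C), coda /k/ ok → permitted
/tu.sniz/ — σ1 onset /t/, coda /∅/ ok; σ2 onset /sn/ (2C), coda /z/ ok → permitted
/fnut.wi/ — σ1 onset /fn/ (2C), coda /t/ ok; σ2 onset /w/, coda /∅/ ok → permitted
Permitted: /tet/, /kef/, /tsuk/, /tu.sniz/, /fnut.wi/ → 5.

5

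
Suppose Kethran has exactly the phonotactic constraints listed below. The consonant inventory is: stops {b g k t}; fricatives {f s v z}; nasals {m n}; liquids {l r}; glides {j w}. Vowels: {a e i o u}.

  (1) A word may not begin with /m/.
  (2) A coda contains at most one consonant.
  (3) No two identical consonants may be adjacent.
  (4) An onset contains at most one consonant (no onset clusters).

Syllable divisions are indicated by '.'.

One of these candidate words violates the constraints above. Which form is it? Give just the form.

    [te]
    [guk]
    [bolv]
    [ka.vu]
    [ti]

[bolv]

[te] — σ1 onset /t/, coda /∅/ ok → licit
[guk] — σ1 onset /g/, coda /k/ ok → licit
[bolv] — violates constraint 2: syllable 1 coda /lv/ has 2 consonants (> 1) → illicit
[ka.vu] — σ1 onset /k/, coda /∅/ ok; σ2 onset /v/, coda /∅/ ok → licit
[ti] — σ1 onset /t/, coda /∅/ ok → licit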